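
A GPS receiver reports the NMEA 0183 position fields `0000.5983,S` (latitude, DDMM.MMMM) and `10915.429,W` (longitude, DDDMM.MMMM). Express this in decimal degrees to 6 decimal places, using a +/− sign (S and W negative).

-0.009972, -109.257150

φ: split at 2 digits → 00° and 0.5983′; 0 + 0.5983/60 = 0.0099717
S ⇒ negate
λ: split at 3 digits → 109° and 15.429′; 109 + 15.429/60 = 109.2571500
W → negative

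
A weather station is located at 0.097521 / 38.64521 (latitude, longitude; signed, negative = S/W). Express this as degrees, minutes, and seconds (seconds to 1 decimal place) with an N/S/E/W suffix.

φ: 0.097521 × 60 = 5.85126′ → 5′, remainder × 60 = 51.076″
Longitude: 0.645210 × 60 = 38.71260′ → 38′, remainder × 60 = 42.756″

0°05′51.1″ N, 38°38′42.8″ E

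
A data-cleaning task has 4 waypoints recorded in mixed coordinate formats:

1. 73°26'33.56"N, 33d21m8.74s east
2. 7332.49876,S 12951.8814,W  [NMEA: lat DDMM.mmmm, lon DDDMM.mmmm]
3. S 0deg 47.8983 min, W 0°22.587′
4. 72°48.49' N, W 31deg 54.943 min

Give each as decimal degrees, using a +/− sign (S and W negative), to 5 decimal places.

Point 1:
  φ: 26′ + 33.56″ = 26.55933′; 73 + 26.55933/60 = 73.442656
  N ⇒ keep positive
  Lon: 33° + 21/60 + 8.74/3600 = 33 + 0.350000 + 0.002428 = 33.352428
  E → positive
Point 2:
  φ: degrees = first 2 digits = 73, minutes = 32.49876; 73 + 32.49876/60 = 73.541646
  S → negative
  Lon: degrees = first 3 digits = 129, minutes = 51.8814; 129 + 51.8814/60 = 129.864690
  hemisphere W, so the sign is −
Point 3:
  Latitude: 0 + 47.8983/60 = 0.798305
  hemisphere S, so the sign is −
  λ: 0 + 22.587/60 = 0.376450
  W → negative
Point 4:
  Lat: 48.49′ = 0.808167°; total 72.808167
  N ⇒ keep positive
  λ: 54.943′ = 0.915717°; total 31.915717
  hemisphere W, so the sign is −

1. 73.44266, 33.35243
2. -73.54165, -129.86469
3. -0.79831, -0.37645
4. 72.80817, -31.91572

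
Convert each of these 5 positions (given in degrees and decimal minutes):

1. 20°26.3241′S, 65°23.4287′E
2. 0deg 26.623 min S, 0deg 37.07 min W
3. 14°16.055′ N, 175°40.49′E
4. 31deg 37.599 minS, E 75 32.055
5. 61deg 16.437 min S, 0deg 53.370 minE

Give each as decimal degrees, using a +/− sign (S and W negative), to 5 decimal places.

Point 1:
  Latitude: 20 + 26.3241/60 = 20.438735
  hemisphere S, so the sign is −
  λ: 65 + 23.4287/60 = 65.390478
  E ⇒ keep positive
Point 2:
  φ: 0 + 26.623/60 = 0.443717
  S ⇒ negate
  Longitude: 0 + 37.07/60 = 0.617833
  W → negative
Point 3:
  Latitude: 14 + 16.055/60 = 14.267583
  N → positive
  Lon: 175 + 40.49/60 = 175.674833
  E → positive
Point 4:
  Latitude: 31 + 37.599/60 = 31.626650
  S → negative
  Longitude: 75 + 32.055/60 = 75.534250
  E → positive
Point 5:
  Lat: 16.437′ = 0.273950°; total 61.273950
  S → negative
  Longitude: 53.37′ = 0.889500°; total 0.889500
  E → positive

1. -20.43874, 65.39048
2. -0.44372, -0.61783
3. 14.26758, 175.67483
4. -31.62665, 75.53425
5. -61.27395, 0.88950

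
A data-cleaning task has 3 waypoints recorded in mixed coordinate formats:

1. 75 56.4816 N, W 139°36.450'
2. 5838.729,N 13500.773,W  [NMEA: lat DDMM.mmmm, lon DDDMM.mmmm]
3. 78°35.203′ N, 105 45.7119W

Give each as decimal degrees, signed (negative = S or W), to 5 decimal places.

Point 1:
  φ: 75 + 56.4816/60 = 75.941360
  N ⇒ keep positive
  Longitude: 139 + 36.45/60 = 139.607500
  W ⇒ negate
Point 2:
  Latitude: degrees = first 2 digits = 58, minutes = 38.729; 58 + 38.729/60 = 58.645483
  N ⇒ keep positive
  λ: degrees = first 3 digits = 135, minutes = 0.773; 135 + 0.773/60 = 135.012883
  W ⇒ negate
Point 3:
  Latitude: 78 + 35.203/60 = 78.586717
  N ⇒ keep positive
  Lon: 45.7119′ = 0.761865°; total 105.761865
  W ⇒ negate

1. 75.94136, -139.60750
2. 58.64548, -135.01288
3. 78.58672, -105.76187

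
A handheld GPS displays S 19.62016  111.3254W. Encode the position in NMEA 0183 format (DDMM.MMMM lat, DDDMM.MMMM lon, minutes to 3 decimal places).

Lat: fractional part 0.620160 → 37.20960 minutes
Longitude: 111° + 0.325400 × 60 = 111° 19.52400′

1937.210,S / 11119.524,W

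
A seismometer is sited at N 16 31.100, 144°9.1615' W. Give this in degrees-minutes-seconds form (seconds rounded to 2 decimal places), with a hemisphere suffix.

Latitude: 31.10000′ → 31′ and 0.10000 × 60 = 6.0000″
Longitude: 9.16150′ → 9′ and 0.16150 × 60 = 9.6900″

16°31′6.00″ N, 144°09′9.69″ W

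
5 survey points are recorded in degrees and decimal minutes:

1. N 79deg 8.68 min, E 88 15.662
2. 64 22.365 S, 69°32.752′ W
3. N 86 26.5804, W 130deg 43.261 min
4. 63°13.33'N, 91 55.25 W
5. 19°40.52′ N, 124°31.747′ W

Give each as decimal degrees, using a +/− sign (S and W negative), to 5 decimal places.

Point 1:
  Lat: 79 + 8.68/60 = 79.144667
  N → positive
  λ: 88 + 15.662/60 = 88.261033
  E → positive
Point 2:
  Lat: 64 + 22.365/60 = 64.372750
  S → negative
  Lon: 69 + 32.752/60 = 69.545867
  hemisphere W, so the sign is −
Point 3:
  Latitude: 26.5804′ = 0.443007°; total 86.443007
  N ⇒ keep positive
  λ: 130 + 43.261/60 = 130.721017
  W ⇒ negate
Point 4:
  Latitude: 63 + 13.33/60 = 63.222167
  N → positive
  Lon: 55.25′ = 0.920833°; total 91.920833
  W ⇒ negate
Point 5:
  Latitude: 19 + 40.52/60 = 19.675333
  N ⇒ keep positive
  λ: 124 + 31.747/60 = 124.529117
  W → negative

1. 79.14467, 88.26103
2. -64.37275, -69.54587
3. 86.44301, -130.72102
4. 63.22217, -91.92083
5. 19.67533, -124.52912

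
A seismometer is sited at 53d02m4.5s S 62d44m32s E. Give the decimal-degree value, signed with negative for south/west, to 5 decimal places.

Lat: 53 + 2/60 + 4.5/3600 = 53.034583
S ⇒ negate
Longitude: 62 + 44/60 + 32/3600 = 62.742222
E ⇒ keep positive

-53.03458, 62.74222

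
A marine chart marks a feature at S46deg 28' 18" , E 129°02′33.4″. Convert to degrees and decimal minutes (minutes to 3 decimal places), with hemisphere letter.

46° 28.300′ S, 129° 2.557′ E

φ: 28 + 18/60 = 28.30000′
Longitude: seconds/60 = 0.55667; minutes = 2 + 0.55667 = 2.55667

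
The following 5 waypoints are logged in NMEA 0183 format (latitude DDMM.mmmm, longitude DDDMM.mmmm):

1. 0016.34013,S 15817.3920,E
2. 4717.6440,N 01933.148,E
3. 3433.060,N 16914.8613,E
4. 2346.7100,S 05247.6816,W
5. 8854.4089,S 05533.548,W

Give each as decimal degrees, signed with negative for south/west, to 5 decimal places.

Point 1:
  Lat: degrees = first 2 digits = 0, minutes = 16.34013; 0 + 16.34013/60 = 0.272336
  S ⇒ negate
  Longitude: split at 3 digits → 158° and 17.392′; 158 + 17.392/60 = 158.289867
  E → positive
Point 2:
  Latitude: degrees = first 2 digits = 47, minutes = 17.644; 47 + 17.644/60 = 47.294067
  N ⇒ keep positive
  λ: degrees = first 3 digits = 19, minutes = 33.148; 19 + 33.148/60 = 19.552467
  E → positive
Point 3:
  Latitude: degrees = first 2 digits = 34, minutes = 33.06; 34 + 33.06/60 = 34.551000
  N → positive
  λ: degrees = first 3 digits = 169, minutes = 14.8613; 169 + 14.8613/60 = 169.247688
  E → positive
Point 4:
  Latitude: split at 2 digits → 23° and 46.71′; 23 + 46.71/60 = 23.778500
  S ⇒ negate
  Lon: degrees = first 3 digits = 52, minutes = 47.6816; 52 + 47.6816/60 = 52.794693
  hemisphere W, so the sign is −
Point 5:
  Lat: degrees = first 2 digits = 88, minutes = 54.4089; 88 + 54.4089/60 = 88.906815
  S ⇒ negate
  Lon: degrees = first 3 digits = 55, minutes = 33.548; 55 + 33.548/60 = 55.559133
  W ⇒ negate

1. -0.27234, 158.28987
2. 47.29407, 19.55247
3. 34.55100, 169.24769
4. -23.77850, -52.79469
5. -88.90682, -55.55913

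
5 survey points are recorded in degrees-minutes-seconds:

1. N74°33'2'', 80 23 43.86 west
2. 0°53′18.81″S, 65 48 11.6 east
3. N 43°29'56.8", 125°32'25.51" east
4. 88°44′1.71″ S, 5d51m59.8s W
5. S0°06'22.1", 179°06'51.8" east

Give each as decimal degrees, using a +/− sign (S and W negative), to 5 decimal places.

1. 74.55056, -80.39552
2. -0.88856, 65.80322
3. 43.49911, 125.54042
4. -88.73381, -5.86661
5. -0.10614, 179.11439

Point 1:
  φ: 74 + 33/60 + 2/3600 = 74.550556
  N ⇒ keep positive
  Longitude: 80° + 23/60 + 43.86/3600 = 80 + 0.383333 + 0.012183 = 80.395517
  W ⇒ negate
Point 2:
  Lat: 53′ + 18.81″ = 53.31350′; 0 + 53.31350/60 = 0.888558
  S → negative
  λ: 65 + 48/60 + 11.6/3600 = 65.803222
  E → positive
Point 3:
  Latitude: 43 + 29/60 + 56.8/3600 = 43.499111
  N ⇒ keep positive
  Lon: 125° + 32/60 + 25.51/3600 = 125 + 0.533333 + 0.007086 = 125.540419
  E ⇒ keep positive
Point 4:
  φ: 44′ + 1.71″ = 44.02850′; 88 + 44.02850/60 = 88.733808
  S ⇒ negate
  Longitude: 5 + 51/60 + 59.8/3600 = 5.866611
  hemisphere W, so the sign is −
Point 5:
  Latitude: 0° + 6/60 + 22.1/3600 = 0 + 0.100000 + 0.006139 = 0.106139
  S → negative
  Longitude: 179° + 6/60 + 51.8/3600 = 179 + 0.100000 + 0.014389 = 179.114389
  E ⇒ keep positive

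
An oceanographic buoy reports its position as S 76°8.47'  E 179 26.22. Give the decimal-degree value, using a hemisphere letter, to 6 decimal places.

Lat: 8.47′ = 0.141167°; total 76.1411667
Longitude: 26.22′ = 0.437000°; total 179.4370000

76.141167° S, 179.437000° E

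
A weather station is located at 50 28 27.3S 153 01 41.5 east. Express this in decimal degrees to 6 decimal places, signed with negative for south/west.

-50.474250, 153.028194

Lat: 50 + 28/60 + 27.3/3600 = 50.4742500
S ⇒ negate
Longitude: 153° + 1/60 + 41.5/3600 = 153 + 0.016667 + 0.011528 = 153.0281944
E → positive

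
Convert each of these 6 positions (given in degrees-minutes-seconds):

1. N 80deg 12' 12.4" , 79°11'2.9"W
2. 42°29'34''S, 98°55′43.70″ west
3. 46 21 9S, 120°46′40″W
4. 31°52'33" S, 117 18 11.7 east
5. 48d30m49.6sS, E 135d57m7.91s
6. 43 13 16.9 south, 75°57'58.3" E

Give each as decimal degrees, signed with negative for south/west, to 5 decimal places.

Point 1:
  Latitude: 12′ + 12.4″ = 12.20667′; 80 + 12.20667/60 = 80.203444
  N → positive
  Longitude: 79 + 11/60 + 2.9/3600 = 79.184139
  W ⇒ negate
Point 2:
  Lat: 42° + 29/60 + 34/3600 = 42 + 0.483333 + 0.009444 = 42.492778
  S ⇒ negate
  λ: 98 + 55/60 + 43.7/3600 = 98.928806
  hemisphere W, so the sign is −
Point 3:
  Lat: 46° + 21/60 + 9/3600 = 46 + 0.350000 + 0.002500 = 46.352500
  S ⇒ negate
  Longitude: 46′ + 40″ = 46.66667′; 120 + 46.66667/60 = 120.777778
  W → negative
Point 4:
  Latitude: 31° + 52/60 + 33/3600 = 31 + 0.866667 + 0.009167 = 31.875833
  S ⇒ negate
  λ: 117° + 18/60 + 11.7/3600 = 117 + 0.300000 + 0.003250 = 117.303250
  E → positive
Point 5:
  Latitude: 48 + 30/60 + 49.6/3600 = 48.513778
  hemisphere S, so the sign is −
  λ: 135° + 57/60 + 7.91/3600 = 135 + 0.950000 + 0.002197 = 135.952197
  E → positive
Point 6:
  φ: 13′ + 16.9″ = 13.28167′; 43 + 13.28167/60 = 43.221361
  hemisphere S, so the sign is −
  Longitude: 75° + 57/60 + 58.3/3600 = 75 + 0.950000 + 0.016194 = 75.966194
  E → positive

1. 80.20344, -79.18414
2. -42.49278, -98.92881
3. -46.35250, -120.77778
4. -31.87583, 117.30325
5. -48.51378, 135.95220
6. -43.22136, 75.96619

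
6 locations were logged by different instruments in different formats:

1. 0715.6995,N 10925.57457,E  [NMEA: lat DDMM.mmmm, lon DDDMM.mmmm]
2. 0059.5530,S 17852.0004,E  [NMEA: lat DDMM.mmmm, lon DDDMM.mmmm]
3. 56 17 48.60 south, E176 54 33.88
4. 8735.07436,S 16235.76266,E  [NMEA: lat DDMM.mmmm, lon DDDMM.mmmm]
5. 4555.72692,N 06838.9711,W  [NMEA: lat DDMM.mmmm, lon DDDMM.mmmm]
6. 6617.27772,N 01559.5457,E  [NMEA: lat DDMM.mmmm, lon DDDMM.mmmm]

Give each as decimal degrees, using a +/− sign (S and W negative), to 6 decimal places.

1. 7.261658, 109.426243
2. -0.992550, 178.866673
3. -56.296833, 176.909411
4. -87.584573, 162.596044
5. 45.928782, -68.649518
6. 66.287962, 15.992428

Point 1:
  Lat: degrees = first 2 digits = 7, minutes = 15.6995; 7 + 15.6995/60 = 7.2616583
  N → positive
  Lon: degrees = first 3 digits = 109, minutes = 25.57457; 109 + 25.57457/60 = 109.4262428
  E → positive
Point 2:
  Latitude: split at 2 digits → 00° and 59.553′; 0 + 59.553/60 = 0.9925500
  S ⇒ negate
  λ: split at 3 digits → 178° and 52.0004′; 178 + 52.0004/60 = 178.8666733
  E ⇒ keep positive
Point 3:
  Lat: 56° + 17/60 + 48.6/3600 = 56 + 0.283333 + 0.013500 = 56.2968333
  S ⇒ negate
  Lon: 54′ + 33.88″ = 54.56467′; 176 + 54.56467/60 = 176.9094111
  E → positive
Point 4:
  Latitude: split at 2 digits → 87° and 35.07436′; 87 + 35.07436/60 = 87.5845727
  S → negative
  Longitude: split at 3 digits → 162° and 35.76266′; 162 + 35.76266/60 = 162.5960443
  E ⇒ keep positive
Point 5:
  φ: split at 2 digits → 45° and 55.72692′; 45 + 55.72692/60 = 45.9287820
  N ⇒ keep positive
  Longitude: split at 3 digits → 068° and 38.9711′; 68 + 38.9711/60 = 68.6495183
  hemisphere W, so the sign is −
Point 6:
  φ: degrees = first 2 digits = 66, minutes = 17.27772; 66 + 17.27772/60 = 66.2879620
  N ⇒ keep positive
  λ: degrees = first 3 digits = 15, minutes = 59.5457; 15 + 59.5457/60 = 15.9924283
  E ⇒ keep positive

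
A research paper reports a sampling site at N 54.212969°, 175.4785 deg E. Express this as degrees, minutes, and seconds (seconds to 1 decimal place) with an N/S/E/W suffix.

φ: 0.212969° → 12.77814′; 0.77814 × 60 = 46.688″
Longitude: whole degrees 175; 28.71000′ → 28′ and 42.600″

54°12′46.7″ N, 175°28′42.6″ E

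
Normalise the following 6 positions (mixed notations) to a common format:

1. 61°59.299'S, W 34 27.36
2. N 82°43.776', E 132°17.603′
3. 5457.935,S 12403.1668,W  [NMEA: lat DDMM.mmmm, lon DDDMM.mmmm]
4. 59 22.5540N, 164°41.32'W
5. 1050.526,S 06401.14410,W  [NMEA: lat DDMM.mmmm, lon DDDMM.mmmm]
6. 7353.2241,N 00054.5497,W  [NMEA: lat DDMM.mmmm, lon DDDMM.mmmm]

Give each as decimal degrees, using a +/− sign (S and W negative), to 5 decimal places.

1. -61.98832, -34.45600
2. 82.72960, 132.29338
3. -54.96558, -124.05278
4. 59.37590, -164.68867
5. -10.84210, -64.01907
6. 73.88707, -0.90916

Point 1:
  Latitude: 59.299′ = 0.988317°; total 61.988317
  hemisphere S, so the sign is −
  λ: 34 + 27.36/60 = 34.456000
  W → negative
Point 2:
  Lat: 82 + 43.776/60 = 82.729600
  N ⇒ keep positive
  λ: 17.603′ = 0.293383°; total 132.293383
  E → positive
Point 3:
  Lat: split at 2 digits → 54° and 57.935′; 54 + 57.935/60 = 54.965583
  S → negative
  λ: split at 3 digits → 124° and 3.1668′; 124 + 3.1668/60 = 124.052780
  W ⇒ negate
Point 4:
  Lat: 22.554′ = 0.375900°; total 59.375900
  N ⇒ keep positive
  Longitude: 164 + 41.32/60 = 164.688667
  hemisphere W, so the sign is −
Point 5:
  Latitude: degrees = first 2 digits = 10, minutes = 50.526; 10 + 50.526/60 = 10.842100
  S → negative
  λ: split at 3 digits → 064° and 1.1441′; 64 + 1.1441/60 = 64.019068
  W ⇒ negate
Point 6:
  Latitude: degrees = first 2 digits = 73, minutes = 53.2241; 73 + 53.2241/60 = 73.887068
  N ⇒ keep positive
  Longitude: split at 3 digits → 000° and 54.5497′; 0 + 54.5497/60 = 0.909162
  W ⇒ negate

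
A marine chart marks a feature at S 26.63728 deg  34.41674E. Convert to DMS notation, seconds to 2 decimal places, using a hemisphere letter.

φ: whole degrees 26; 38.23680′ → 38′ and 14.2080″
λ: whole degrees 34; 25.00440′ → 25′ and 0.2640″

26°38′14.21″ S, 34°25′0.26″ E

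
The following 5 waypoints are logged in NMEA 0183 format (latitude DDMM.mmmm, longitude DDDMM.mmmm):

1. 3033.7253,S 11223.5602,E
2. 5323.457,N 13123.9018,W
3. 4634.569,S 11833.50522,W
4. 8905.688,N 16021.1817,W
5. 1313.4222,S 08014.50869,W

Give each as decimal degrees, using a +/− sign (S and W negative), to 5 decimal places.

1. -30.56209, 112.39267
2. 53.39095, -131.39836
3. -46.57615, -118.55842
4. 89.09480, -160.35303
5. -13.22370, -80.24181

Point 1:
  Lat: degrees = first 2 digits = 30, minutes = 33.7253; 30 + 33.7253/60 = 30.562088
  hemisphere S, so the sign is −
  Longitude: degrees = first 3 digits = 112, minutes = 23.5602; 112 + 23.5602/60 = 112.392670
  E ⇒ keep positive
Point 2:
  φ: split at 2 digits → 53° and 23.457′; 53 + 23.457/60 = 53.390950
  N ⇒ keep positive
  λ: split at 3 digits → 131° and 23.9018′; 131 + 23.9018/60 = 131.398363
  hemisphere W, so the sign is −
Point 3:
  φ: degrees = first 2 digits = 46, minutes = 34.569; 46 + 34.569/60 = 46.576150
  hemisphere S, so the sign is −
  Longitude: degrees = first 3 digits = 118, minutes = 33.50522; 118 + 33.50522/60 = 118.558420
  W → negative
Point 4:
  φ: degrees = first 2 digits = 89, minutes = 5.688; 89 + 5.688/60 = 89.094800
  N → positive
  Lon: degrees = first 3 digits = 160, minutes = 21.1817; 160 + 21.1817/60 = 160.353028
  W → negative
Point 5:
  Latitude: split at 2 digits → 13° and 13.4222′; 13 + 13.4222/60 = 13.223703
  hemisphere S, so the sign is −
  Longitude: degrees = first 3 digits = 80, minutes = 14.50869; 80 + 14.50869/60 = 80.241812
  hemisphere W, so the sign is −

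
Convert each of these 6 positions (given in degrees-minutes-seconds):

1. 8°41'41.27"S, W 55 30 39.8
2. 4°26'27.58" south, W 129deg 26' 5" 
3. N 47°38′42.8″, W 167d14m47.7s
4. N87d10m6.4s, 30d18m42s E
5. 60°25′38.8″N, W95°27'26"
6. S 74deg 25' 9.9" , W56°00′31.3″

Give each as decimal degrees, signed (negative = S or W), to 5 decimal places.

1. -8.69480, -55.51106
2. -4.44099, -129.43472
3. 47.64522, -167.24658
4. 87.16844, 30.31167
5. 60.42744, -95.45722
6. -74.41942, -56.00869

Point 1:
  Latitude: 8° + 41/60 + 41.27/3600 = 8 + 0.683333 + 0.011464 = 8.694797
  S → negative
  Longitude: 55 + 30/60 + 39.8/3600 = 55.511056
  W → negative
Point 2:
  Latitude: 4 + 26/60 + 27.58/3600 = 4.440994
  hemisphere S, so the sign is −
  λ: 26′ + 5″ = 26.08333′; 129 + 26.08333/60 = 129.434722
  W ⇒ negate
Point 3:
  φ: 38′ + 42.8″ = 38.71333′; 47 + 38.71333/60 = 47.645222
  N → positive
  Longitude: 167 + 14/60 + 47.7/3600 = 167.246583
  hemisphere W, so the sign is −
Point 4:
  φ: 10′ + 6.4″ = 10.10667′; 87 + 10.10667/60 = 87.168444
  N → positive
  Lon: 18′ + 42″ = 18.70000′; 30 + 18.70000/60 = 30.311667
  E ⇒ keep positive
Point 5:
  Latitude: 60 + 25/60 + 38.8/3600 = 60.427444
  N ⇒ keep positive
  Longitude: 95 + 27/60 + 26/3600 = 95.457222
  hemisphere W, so the sign is −
Point 6:
  Latitude: 25′ + 9.9″ = 25.16500′; 74 + 25.16500/60 = 74.419417
  S ⇒ negate
  Longitude: 56° + 0/60 + 31.3/3600 = 56 + 0.000000 + 0.008694 = 56.008694
  hemisphere W, so the sign is −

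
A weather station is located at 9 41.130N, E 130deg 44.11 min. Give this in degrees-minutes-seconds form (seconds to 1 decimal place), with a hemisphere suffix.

9°41′7.8″ N, 130°44′6.6″ E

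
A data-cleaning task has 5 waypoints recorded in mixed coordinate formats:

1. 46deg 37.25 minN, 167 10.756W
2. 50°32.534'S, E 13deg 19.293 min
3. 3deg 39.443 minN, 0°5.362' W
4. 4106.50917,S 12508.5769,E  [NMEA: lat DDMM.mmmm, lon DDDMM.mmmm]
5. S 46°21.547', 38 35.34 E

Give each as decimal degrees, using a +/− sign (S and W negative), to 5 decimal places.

1. 46.62083, -167.17927
2. -50.54223, 13.32155
3. 3.65738, -0.08937
4. -41.10849, 125.14295
5. -46.35912, 38.58900

Point 1:
  φ: 37.25′ = 0.620833°; total 46.620833
  N → positive
  λ: 167 + 10.756/60 = 167.179267
  W ⇒ negate
Point 2:
  φ: 50 + 32.534/60 = 50.542233
  S → negative
  Longitude: 13 + 19.293/60 = 13.321550
  E → positive
Point 3:
  Lat: 39.443′ = 0.657383°; total 3.657383
  N ⇒ keep positive
  Longitude: 0 + 5.362/60 = 0.089367
  W ⇒ negate
Point 4:
  Lat: split at 2 digits → 41° and 6.50917′; 41 + 6.50917/60 = 41.108486
  hemisphere S, so the sign is −
  Longitude: degrees = first 3 digits = 125, minutes = 8.5769; 125 + 8.5769/60 = 125.142948
  E → positive
Point 5:
  Lat: 21.547′ = 0.359117°; total 46.359117
  hemisphere S, so the sign is −
  Longitude: 38 + 35.34/60 = 38.589000
  E ⇒ keep positive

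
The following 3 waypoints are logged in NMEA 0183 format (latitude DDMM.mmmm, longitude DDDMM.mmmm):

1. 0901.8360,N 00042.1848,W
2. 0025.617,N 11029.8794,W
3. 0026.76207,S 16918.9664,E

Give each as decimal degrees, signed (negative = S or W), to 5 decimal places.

1. 9.03060, -0.70308
2. 0.42695, -110.49799
3. -0.44603, 169.31611

Point 1:
  Latitude: degrees = first 2 digits = 9, minutes = 1.836; 9 + 1.836/60 = 9.030600
  N → positive
  Lon: split at 3 digits → 000° and 42.1848′; 0 + 42.1848/60 = 0.703080
  hemisphere W, so the sign is −
Point 2:
  Latitude: degrees = first 2 digits = 0, minutes = 25.617; 0 + 25.617/60 = 0.426950
  N ⇒ keep positive
  Lon: split at 3 digits → 110° and 29.8794′; 110 + 29.8794/60 = 110.497990
  W ⇒ negate
Point 3:
  φ: degrees = first 2 digits = 0, minutes = 26.76207; 0 + 26.76207/60 = 0.446035
  hemisphere S, so the sign is −
  λ: split at 3 digits → 169° and 18.9664′; 169 + 18.9664/60 = 169.316107
  E ⇒ keep positive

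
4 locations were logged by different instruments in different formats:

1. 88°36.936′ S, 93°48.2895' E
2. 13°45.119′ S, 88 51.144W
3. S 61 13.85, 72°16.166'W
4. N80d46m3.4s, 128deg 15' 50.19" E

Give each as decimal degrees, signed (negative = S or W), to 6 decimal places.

1. -88.615600, 93.804825
2. -13.751983, -88.852400
3. -61.230833, -72.269433
4. 80.767611, 128.263942

Point 1:
  Latitude: 88 + 36.936/60 = 88.6156000
  S ⇒ negate
  Lon: 48.2895′ = 0.804825°; total 93.8048250
  E ⇒ keep positive
Point 2:
  Latitude: 13 + 45.119/60 = 13.7519833
  S → negative
  Lon: 51.144′ = 0.852400°; total 88.8524000
  W → negative
Point 3:
  Latitude: 61 + 13.85/60 = 61.2308333
  S ⇒ negate
  λ: 72 + 16.166/60 = 72.2694333
  W ⇒ negate
Point 4:
  Latitude: 46′ + 3.4″ = 46.05667′; 80 + 46.05667/60 = 80.7676111
  N ⇒ keep positive
  Longitude: 128° + 15/60 + 50.19/3600 = 128 + 0.250000 + 0.013942 = 128.2639417
  E ⇒ keep positive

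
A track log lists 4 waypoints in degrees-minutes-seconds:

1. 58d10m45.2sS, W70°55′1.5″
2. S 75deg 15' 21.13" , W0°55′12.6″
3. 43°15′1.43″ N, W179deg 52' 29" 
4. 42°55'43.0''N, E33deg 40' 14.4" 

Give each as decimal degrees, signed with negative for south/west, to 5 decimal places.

Point 1:
  Latitude: 10′ + 45.2″ = 10.75333′; 58 + 10.75333/60 = 58.179222
  hemisphere S, so the sign is −
  Lon: 70° + 55/60 + 1.5/3600 = 70 + 0.916667 + 0.000417 = 70.917083
  W → negative
Point 2:
  Lat: 15′ + 21.13″ = 15.35217′; 75 + 15.35217/60 = 75.255869
  S → negative
  Lon: 0 + 55/60 + 12.6/3600 = 0.920167
  W ⇒ negate
Point 3:
  Lat: 43 + 15/60 + 1.43/3600 = 43.250397
  N ⇒ keep positive
  λ: 179° + 52/60 + 29/3600 = 179 + 0.866667 + 0.008056 = 179.874722
  W → negative
Point 4:
  Latitude: 55′ + 43″ = 55.71667′; 42 + 55.71667/60 = 42.928611
  N ⇒ keep positive
  λ: 40′ + 14.4″ = 40.24000′; 33 + 40.24000/60 = 33.670667
  E → positive

1. -58.17922, -70.91708
2. -75.25587, -0.92017
3. 43.25040, -179.87472
4. 42.92861, 33.67067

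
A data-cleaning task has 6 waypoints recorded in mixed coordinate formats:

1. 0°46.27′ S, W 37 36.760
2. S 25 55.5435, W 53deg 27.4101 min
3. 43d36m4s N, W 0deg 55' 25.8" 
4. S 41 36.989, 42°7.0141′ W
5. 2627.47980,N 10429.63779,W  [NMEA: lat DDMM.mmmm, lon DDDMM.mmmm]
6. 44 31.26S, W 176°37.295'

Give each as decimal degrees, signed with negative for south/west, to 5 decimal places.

Point 1:
  Latitude: 0 + 46.27/60 = 0.771167
  S → negative
  λ: 36.76′ = 0.612667°; total 37.612667
  hemisphere W, so the sign is −
Point 2:
  Latitude: 25 + 55.5435/60 = 25.925725
  S → negative
  Longitude: 53 + 27.4101/60 = 53.456835
  W → negative
Point 3:
  Latitude: 36′ + 4″ = 36.06667′; 43 + 36.06667/60 = 43.601111
  N ⇒ keep positive
  Lon: 0 + 55/60 + 25.8/3600 = 0.923833
  W ⇒ negate
Point 4:
  Latitude: 36.989′ = 0.616483°; total 41.616483
  S → negative
  Lon: 7.0141′ = 0.116902°; total 42.116902
  W ⇒ negate
Point 5:
  φ: split at 2 digits → 26° and 27.4798′; 26 + 27.4798/60 = 26.457997
  N → positive
  Longitude: split at 3 digits → 104° and 29.63779′; 104 + 29.63779/60 = 104.493963
  hemisphere W, so the sign is −
Point 6:
  φ: 31.26′ = 0.521000°; total 44.521000
  S → negative
  Longitude: 176 + 37.295/60 = 176.621583
  W → negative

1. -0.77117, -37.61267
2. -25.92573, -53.45684
3. 43.60111, -0.92383
4. -41.61648, -42.11690
5. 26.45800, -104.49396
6. -44.52100, -176.62158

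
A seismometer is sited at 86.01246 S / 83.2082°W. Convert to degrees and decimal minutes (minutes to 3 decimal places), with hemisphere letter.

φ: 86° + 0.012460 × 60 = 86° 0.74760′
λ: fractional part 0.208200 → 12.49200 minutes

86° 0.748′ S, 83° 12.492′ W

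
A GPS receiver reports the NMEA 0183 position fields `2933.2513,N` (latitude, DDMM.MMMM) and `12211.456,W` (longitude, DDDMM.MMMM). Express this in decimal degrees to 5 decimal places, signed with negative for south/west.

Lat: degrees = first 2 digits = 29, minutes = 33.2513; 29 + 33.2513/60 = 29.554188
N → positive
λ: degrees = first 3 digits = 122, minutes = 11.456; 122 + 11.456/60 = 122.190933
hemisphere W, so the sign is −

29.55419, -122.19093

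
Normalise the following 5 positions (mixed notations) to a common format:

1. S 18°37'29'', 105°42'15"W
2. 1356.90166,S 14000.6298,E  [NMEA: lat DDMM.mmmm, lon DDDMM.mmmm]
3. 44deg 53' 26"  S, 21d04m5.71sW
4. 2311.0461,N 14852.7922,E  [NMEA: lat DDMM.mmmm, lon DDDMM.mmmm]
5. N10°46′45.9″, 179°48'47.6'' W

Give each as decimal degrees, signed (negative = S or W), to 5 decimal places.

1. -18.62472, -105.70417
2. -13.94836, 140.01050
3. -44.89056, -21.06825
4. 23.18410, 148.87987
5. 10.77942, -179.81322

Point 1:
  Latitude: 18° + 37/60 + 29/3600 = 18 + 0.616667 + 0.008056 = 18.624722
  S → negative
  λ: 105° + 42/60 + 15/3600 = 105 + 0.700000 + 0.004167 = 105.704167
  W ⇒ negate
Point 2:
  Latitude: split at 2 digits → 13° and 56.90166′; 13 + 56.90166/60 = 13.948361
  S → negative
  λ: degrees = first 3 digits = 140, minutes = 0.6298; 140 + 0.6298/60 = 140.010497
  E ⇒ keep positive
Point 3:
  Lat: 44° + 53/60 + 26/3600 = 44 + 0.883333 + 0.007222 = 44.890556
  S ⇒ negate
  Lon: 4′ + 5.71″ = 4.09517′; 21 + 4.09517/60 = 21.068253
  W ⇒ negate
Point 4:
  φ: split at 2 digits → 23° and 11.0461′; 23 + 11.0461/60 = 23.184102
  N → positive
  λ: split at 3 digits → 148° and 52.7922′; 148 + 52.7922/60 = 148.879870
  E ⇒ keep positive
Point 5:
  φ: 10 + 46/60 + 45.9/3600 = 10.779417
  N ⇒ keep positive
  Longitude: 179 + 48/60 + 47.6/3600 = 179.813222
  W ⇒ negate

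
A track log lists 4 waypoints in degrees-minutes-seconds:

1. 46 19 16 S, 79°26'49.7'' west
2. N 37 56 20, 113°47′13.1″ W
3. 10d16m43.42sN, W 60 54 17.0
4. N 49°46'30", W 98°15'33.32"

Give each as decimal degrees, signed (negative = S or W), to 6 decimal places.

Point 1:
  φ: 19′ + 16″ = 19.26667′; 46 + 19.26667/60 = 46.3211111
  S → negative
  Longitude: 26′ + 49.7″ = 26.82833′; 79 + 26.82833/60 = 79.4471389
  hemisphere W, so the sign is −
Point 2:
  φ: 37 + 56/60 + 20/3600 = 37.9388889
  N ⇒ keep positive
  Lon: 113° + 47/60 + 13.1/3600 = 113 + 0.783333 + 0.003639 = 113.7869722
  W → negative
Point 3:
  Latitude: 10° + 16/60 + 43.42/3600 = 10 + 0.266667 + 0.012061 = 10.2787278
  N → positive
  λ: 54′ + 17″ = 54.28333′; 60 + 54.28333/60 = 60.9047222
  W → negative
Point 4:
  Lat: 46′ + 30″ = 46.50000′; 49 + 46.50000/60 = 49.7750000
  N ⇒ keep positive
  Longitude: 98° + 15/60 + 33.32/3600 = 98 + 0.250000 + 0.009256 = 98.2592556
  W ⇒ negate

1. -46.321111, -79.447139
2. 37.938889, -113.786972
3. 10.278728, -60.904722
4. 49.775000, -98.259256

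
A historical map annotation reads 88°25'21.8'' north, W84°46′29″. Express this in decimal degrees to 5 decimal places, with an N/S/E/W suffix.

88.42272° N, 84.77472° W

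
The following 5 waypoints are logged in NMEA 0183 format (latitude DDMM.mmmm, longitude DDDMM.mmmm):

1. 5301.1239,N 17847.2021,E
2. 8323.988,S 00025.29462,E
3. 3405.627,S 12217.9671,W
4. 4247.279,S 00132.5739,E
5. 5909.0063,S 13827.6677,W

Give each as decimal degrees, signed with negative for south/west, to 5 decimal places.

1. 53.01873, 178.78670
2. -83.39980, 0.42158
3. -34.09378, -122.29945
4. -42.78798, 1.54290
5. -59.15011, -138.46113

Point 1:
  Latitude: split at 2 digits → 53° and 1.1239′; 53 + 1.1239/60 = 53.018732
  N ⇒ keep positive
  Lon: degrees = first 3 digits = 178, minutes = 47.2021; 178 + 47.2021/60 = 178.786702
  E ⇒ keep positive
Point 2:
  Lat: degrees = first 2 digits = 83, minutes = 23.988; 83 + 23.988/60 = 83.399800
  S → negative
  Longitude: degrees = first 3 digits = 0, minutes = 25.29462; 0 + 25.29462/60 = 0.421577
  E → positive
Point 3:
  Lat: split at 2 digits → 34° and 5.627′; 34 + 5.627/60 = 34.093783
  S → negative
  Longitude: split at 3 digits → 122° and 17.9671′; 122 + 17.9671/60 = 122.299452
  hemisphere W, so the sign is −
Point 4:
  Lat: split at 2 digits → 42° and 47.279′; 42 + 47.279/60 = 42.787983
  S → negative
  Lon: split at 3 digits → 001° and 32.5739′; 1 + 32.5739/60 = 1.542898
  E ⇒ keep positive
Point 5:
  Latitude: degrees = first 2 digits = 59, minutes = 9.0063; 59 + 9.0063/60 = 59.150105
  S → negative
  λ: degrees = first 3 digits = 138, minutes = 27.6677; 138 + 27.6677/60 = 138.461128
  W ⇒ negate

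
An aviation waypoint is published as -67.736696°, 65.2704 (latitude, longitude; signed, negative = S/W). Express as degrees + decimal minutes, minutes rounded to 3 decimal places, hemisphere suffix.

Latitude is negative → S; |value| = 67.736696
φ: minutes = (67.736696 − 67) × 60 = 44.20176
λ: fractional part 0.270400 → 16.22400 minutes

67° 44.202′ S, 65° 16.224′ E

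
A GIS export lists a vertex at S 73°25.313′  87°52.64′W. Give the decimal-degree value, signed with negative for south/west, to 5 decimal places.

Latitude: 25.313′ = 0.421883°; total 73.421883
S → negative
λ: 52.64′ = 0.877333°; total 87.877333
hemisphere W, so the sign is −

-73.42188, -87.87733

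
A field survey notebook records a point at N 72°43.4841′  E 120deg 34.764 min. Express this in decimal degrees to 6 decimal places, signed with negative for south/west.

Latitude: 72 + 43.4841/60 = 72.7247350
N ⇒ keep positive
λ: 34.764′ = 0.579400°; total 120.5794000
E ⇒ keep positive

72.724735, 120.579400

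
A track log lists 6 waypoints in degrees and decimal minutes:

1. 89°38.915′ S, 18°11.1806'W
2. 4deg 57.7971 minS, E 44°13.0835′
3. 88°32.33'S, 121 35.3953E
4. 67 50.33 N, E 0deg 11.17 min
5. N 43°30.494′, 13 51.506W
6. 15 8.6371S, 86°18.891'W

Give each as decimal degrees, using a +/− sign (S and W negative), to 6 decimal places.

Point 1:
  Lat: 89 + 38.915/60 = 89.6485833
  hemisphere S, so the sign is −
  λ: 18 + 11.1806/60 = 18.1863433
  W → negative
Point 2:
  Latitude: 57.7971′ = 0.963285°; total 4.9632850
  hemisphere S, so the sign is −
  Longitude: 44 + 13.0835/60 = 44.2180583
  E ⇒ keep positive
Point 3:
  Lat: 88 + 32.33/60 = 88.5388333
  S → negative
  Longitude: 121 + 35.3953/60 = 121.5899217
  E ⇒ keep positive
Point 4:
  φ: 67 + 50.33/60 = 67.8388333
  N → positive
  Longitude: 0 + 11.17/60 = 0.1861667
  E ⇒ keep positive
Point 5:
  Latitude: 30.494′ = 0.508233°; total 43.5082333
  N ⇒ keep positive
  Lon: 51.506′ = 0.858433°; total 13.8584333
  hemisphere W, so the sign is −
Point 6:
  Lat: 8.6371′ = 0.143952°; total 15.1439517
  S → negative
  λ: 86 + 18.891/60 = 86.3148500
  W ⇒ negate

1. -89.648583, -18.186343
2. -4.963285, 44.218058
3. -88.538833, 121.589922
4. 67.838833, 0.186167
5. 43.508233, -13.858433
6. -15.143952, -86.314850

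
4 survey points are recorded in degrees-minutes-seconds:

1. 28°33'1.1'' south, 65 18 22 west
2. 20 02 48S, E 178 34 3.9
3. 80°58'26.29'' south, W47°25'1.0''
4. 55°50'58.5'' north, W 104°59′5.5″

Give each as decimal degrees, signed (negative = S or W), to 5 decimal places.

1. -28.55031, -65.30611
2. -20.04667, 178.56775
3. -80.97397, -47.41694
4. 55.84958, -104.98486

Point 1:
  φ: 33′ + 1.1″ = 33.01833′; 28 + 33.01833/60 = 28.550306
  S → negative
  Longitude: 65° + 18/60 + 22/3600 = 65 + 0.300000 + 0.006111 = 65.306111
  W → negative
Point 2:
  φ: 2′ + 48″ = 2.80000′; 20 + 2.80000/60 = 20.046667
  S ⇒ negate
  λ: 178 + 34/60 + 3.9/3600 = 178.567750
  E ⇒ keep positive
Point 3:
  φ: 80 + 58/60 + 26.29/3600 = 80.973969
  hemisphere S, so the sign is −
  Longitude: 47° + 25/60 + 1/3600 = 47 + 0.416667 + 0.000278 = 47.416944
  W → negative
Point 4:
  Latitude: 55 + 50/60 + 58.5/3600 = 55.849583
  N → positive
  Lon: 59′ + 5.5″ = 59.09167′; 104 + 59.09167/60 = 104.984861
  W ⇒ negate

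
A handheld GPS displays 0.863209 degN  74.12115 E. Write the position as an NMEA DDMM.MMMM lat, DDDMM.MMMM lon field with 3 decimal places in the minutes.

φ: fractional part 0.863209 → 51.79254 minutes
Lon: minutes = (74.121150 − 74) × 60 = 7.26900

0051.793,N / 07407.269,E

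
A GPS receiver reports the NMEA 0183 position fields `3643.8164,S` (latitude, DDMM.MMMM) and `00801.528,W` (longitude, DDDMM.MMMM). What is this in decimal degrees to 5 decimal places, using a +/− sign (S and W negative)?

-36.73027, -8.02547

Lat: split at 2 digits → 36° and 43.8164′; 36 + 43.8164/60 = 36.730273
S → negative
λ: degrees = first 3 digits = 8, minutes = 1.528; 8 + 1.528/60 = 8.025467
hemisphere W, so the sign is −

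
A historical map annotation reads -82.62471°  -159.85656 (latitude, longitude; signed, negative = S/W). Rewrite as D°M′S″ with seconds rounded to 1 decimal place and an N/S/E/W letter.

82°37′29.0″ S, 159°51′23.6″ W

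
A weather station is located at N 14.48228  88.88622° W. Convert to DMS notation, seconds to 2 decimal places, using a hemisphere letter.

14°28′56.21″ N, 88°53′10.39″ W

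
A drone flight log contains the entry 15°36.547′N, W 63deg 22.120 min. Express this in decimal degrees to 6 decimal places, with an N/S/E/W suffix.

15.609117° N, 63.368667° W

Lat: 15 + 36.547/60 = 15.6091167
Longitude: 63 + 22.12/60 = 63.3686667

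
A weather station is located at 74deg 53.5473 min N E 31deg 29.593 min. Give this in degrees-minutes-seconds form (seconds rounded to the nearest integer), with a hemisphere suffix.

74°53′33″ N, 31°29′36″ E

Latitude: 53.54730′ → 53′ and 0.54730 × 60 = 32.84″
Lon: 29.59300′ → 29′ and 0.59300 × 60 = 35.58″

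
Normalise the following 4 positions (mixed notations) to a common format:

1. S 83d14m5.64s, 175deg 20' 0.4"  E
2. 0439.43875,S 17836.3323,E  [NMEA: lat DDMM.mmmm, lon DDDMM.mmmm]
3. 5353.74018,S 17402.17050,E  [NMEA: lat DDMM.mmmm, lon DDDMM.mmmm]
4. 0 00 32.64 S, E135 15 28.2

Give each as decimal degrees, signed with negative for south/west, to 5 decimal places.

Point 1:
  φ: 14′ + 5.64″ = 14.09400′; 83 + 14.09400/60 = 83.234900
  S ⇒ negate
  Longitude: 20′ + 0.4″ = 20.00667′; 175 + 20.00667/60 = 175.333444
  E → positive
Point 2:
  Latitude: degrees = first 2 digits = 4, minutes = 39.43875; 4 + 39.43875/60 = 4.657313
  S → negative
  λ: split at 3 digits → 178° and 36.3323′; 178 + 36.3323/60 = 178.605538
  E ⇒ keep positive
Point 3:
  Latitude: degrees = first 2 digits = 53, minutes = 53.74018; 53 + 53.74018/60 = 53.895670
  S ⇒ negate
  Lon: degrees = first 3 digits = 174, minutes = 2.1705; 174 + 2.1705/60 = 174.036175
  E → positive
Point 4:
  Lat: 0 + 0/60 + 32.64/3600 = 0.009067
  S ⇒ negate
  Lon: 135° + 15/60 + 28.2/3600 = 135 + 0.250000 + 0.007833 = 135.257833
  E → positive

1. -83.23490, 175.33344
2. -4.65731, 178.60554
3. -53.89567, 174.03618
4. -0.00907, 135.25783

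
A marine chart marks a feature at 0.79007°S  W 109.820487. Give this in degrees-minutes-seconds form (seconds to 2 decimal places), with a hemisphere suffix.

Latitude: whole degrees 0; 47.40420′ → 47′ and 24.2520″
Lon: 0.820487 × 60 = 49.22922′ → 49′, remainder × 60 = 13.7532″

0°47′24.25″ S, 109°49′13.75″ W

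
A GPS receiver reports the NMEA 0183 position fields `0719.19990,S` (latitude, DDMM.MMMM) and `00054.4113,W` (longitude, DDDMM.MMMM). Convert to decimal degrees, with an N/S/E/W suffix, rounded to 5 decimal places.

7.32000° S, 0.90686° W

φ: degrees = first 2 digits = 7, minutes = 19.1999; 7 + 19.1999/60 = 7.319998
Longitude: degrees = first 3 digits = 0, minutes = 54.4113; 0 + 54.4113/60 = 0.906855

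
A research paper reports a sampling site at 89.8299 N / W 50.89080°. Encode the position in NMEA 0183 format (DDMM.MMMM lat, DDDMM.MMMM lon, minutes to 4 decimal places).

8949.7940,N / 05053.4480,W

Latitude: minutes = (89.829900 − 89) × 60 = 49.794000
λ: fractional part 0.890800 → 53.448000 minutes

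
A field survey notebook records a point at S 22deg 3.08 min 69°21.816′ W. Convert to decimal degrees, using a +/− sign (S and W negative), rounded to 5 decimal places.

Lat: 3.08′ = 0.051333°; total 22.051333
S → negative
λ: 21.816′ = 0.363600°; total 69.363600
W → negative

-22.05133, -69.36360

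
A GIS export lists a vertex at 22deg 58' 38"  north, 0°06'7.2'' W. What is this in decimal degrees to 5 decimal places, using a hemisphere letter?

22.97722° N, 0.10200° W

φ: 22 + 58/60 + 38/3600 = 22.977222
Longitude: 6′ + 7.2″ = 6.12000′; 0 + 6.12000/60 = 0.102000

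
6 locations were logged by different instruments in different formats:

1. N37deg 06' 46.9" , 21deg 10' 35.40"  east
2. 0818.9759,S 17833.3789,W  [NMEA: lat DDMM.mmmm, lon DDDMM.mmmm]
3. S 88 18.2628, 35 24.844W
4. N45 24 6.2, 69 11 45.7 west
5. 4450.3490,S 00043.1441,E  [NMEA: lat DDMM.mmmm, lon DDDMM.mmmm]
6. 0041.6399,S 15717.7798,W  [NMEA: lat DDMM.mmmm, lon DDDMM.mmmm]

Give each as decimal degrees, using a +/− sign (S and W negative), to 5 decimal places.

Point 1:
  φ: 6′ + 46.9″ = 6.78167′; 37 + 6.78167/60 = 37.113028
  N ⇒ keep positive
  Lon: 10′ + 35.4″ = 10.59000′; 21 + 10.59000/60 = 21.176500
  E → positive
Point 2:
  φ: split at 2 digits → 08° and 18.9759′; 8 + 18.9759/60 = 8.316265
  S → negative
  λ: degrees = first 3 digits = 178, minutes = 33.3789; 178 + 33.3789/60 = 178.556315
  W → negative
Point 3:
  Lat: 18.2628′ = 0.304380°; total 88.304380
  S → negative
  Lon: 24.844′ = 0.414067°; total 35.414067
  hemisphere W, so the sign is −
Point 4:
  φ: 45° + 24/60 + 6.2/3600 = 45 + 0.400000 + 0.001722 = 45.401722
  N → positive
  λ: 69° + 11/60 + 45.7/3600 = 69 + 0.183333 + 0.012694 = 69.196028
  W ⇒ negate
Point 5:
  φ: degrees = first 2 digits = 44, minutes = 50.349; 44 + 50.349/60 = 44.839150
  hemisphere S, so the sign is −
  λ: split at 3 digits → 000° and 43.1441′; 0 + 43.1441/60 = 0.719068
  E → positive
Point 6:
  Latitude: split at 2 digits → 00° and 41.6399′; 0 + 41.6399/60 = 0.693998
  S → negative
  Lon: degrees = first 3 digits = 157, minutes = 17.7798; 157 + 17.7798/60 = 157.296330
  hemisphere W, so the sign is −

1. 37.11303, 21.17650
2. -8.31627, -178.55632
3. -88.30438, -35.41407
4. 45.40172, -69.19603
5. -44.83915, 0.71907
6. -0.69400, -157.29633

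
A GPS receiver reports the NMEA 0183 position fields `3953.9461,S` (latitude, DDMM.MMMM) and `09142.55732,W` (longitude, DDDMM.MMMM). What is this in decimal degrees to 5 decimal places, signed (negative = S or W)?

-39.89910, -91.70929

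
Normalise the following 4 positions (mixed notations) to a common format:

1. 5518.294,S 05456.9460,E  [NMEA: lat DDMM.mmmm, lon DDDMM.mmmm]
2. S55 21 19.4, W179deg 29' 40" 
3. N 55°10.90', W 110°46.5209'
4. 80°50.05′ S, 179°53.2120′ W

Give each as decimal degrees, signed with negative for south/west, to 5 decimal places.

Point 1:
  φ: split at 2 digits → 55° and 18.294′; 55 + 18.294/60 = 55.304900
  S ⇒ negate
  Longitude: degrees = first 3 digits = 54, minutes = 56.946; 54 + 56.946/60 = 54.949100
  E → positive
Point 2:
  φ: 55° + 21/60 + 19.4/3600 = 55 + 0.350000 + 0.005389 = 55.355389
  S ⇒ negate
  Longitude: 179 + 29/60 + 40/3600 = 179.494444
  W → negative
Point 3:
  Latitude: 10.9′ = 0.181667°; total 55.181667
  N ⇒ keep positive
  Longitude: 110 + 46.5209/60 = 110.775348
  W ⇒ negate
Point 4:
  Latitude: 50.05′ = 0.834167°; total 80.834167
  S → negative
  Lon: 53.212′ = 0.886867°; total 179.886867
  hemisphere W, so the sign is −

1. -55.30490, 54.94910
2. -55.35539, -179.49444
3. 55.18167, -110.77535
4. -80.83417, -179.88687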